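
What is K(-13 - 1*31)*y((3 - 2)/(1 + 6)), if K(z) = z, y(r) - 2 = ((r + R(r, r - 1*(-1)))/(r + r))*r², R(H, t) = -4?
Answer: -3718/49 ≈ -75.878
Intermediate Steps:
y(r) = 2 + r*(-4 + r)/2 (y(r) = 2 + ((r - 4)/(r + r))*r² = 2 + ((-4 + r)/((2*r)))*r² = 2 + ((-4 + r)*(1/(2*r)))*r² = 2 + ((-4 + r)/(2*r))*r² = 2 + r*(-4 + r)/2)
K(-13 - 1*31)*y((3 - 2)/(1 + 6)) = (-13 - 1*31)*(2 + ((3 - 2)/(1 + 6))²/2 - 2*(3 - 2)/(1 + 6)) = (-13 - 31)*(2 + (1/7)²/2 - 2/7) = -44*(2 + (1*(⅐))²/2 - 2/7) = -44*(2 + (⅐)²/2 - 2*⅐) = -44*(2 + (½)*(1/49) - 2/7) = -44*(2 + 1/98 - 2/7) = -44*169/98 = -3718/49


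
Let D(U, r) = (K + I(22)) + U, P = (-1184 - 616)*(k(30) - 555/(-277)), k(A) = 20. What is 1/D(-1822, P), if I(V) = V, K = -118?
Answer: -1/1918 ≈ -0.00052138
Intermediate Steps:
P = -10971000/277 (P = (-1184 - 616)*(20 - 555/(-277)) = -1800*(20 - 555*(-1/277)) = -1800*(20 + 555/277) = -1800*6095/277 = -10971000/277 ≈ -39607.)
D(U, r) = -96 + U (D(U, r) = (-118 + 22) + U = -96 + U)
1/D(-1822, P) = 1/(-96 - 1822) = 1/(-1918) = -1/1918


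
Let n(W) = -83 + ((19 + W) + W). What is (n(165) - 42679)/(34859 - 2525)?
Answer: -42413/32334 ≈ -1.3117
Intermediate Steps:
n(W) = -64 + 2*W (n(W) = -83 + (19 + 2*W) = -64 + 2*W)
(n(165) - 42679)/(34859 - 2525) = ((-64 + 2*165) - 42679)/(34859 - 2525) = ((-64 + 330) - 42679)/32334 = (266 - 42679)*(1/32334) = -42413*1/32334 = -42413/32334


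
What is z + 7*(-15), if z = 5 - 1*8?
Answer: -108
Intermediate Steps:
z = -3 (z = 5 - 8 = -3)
z + 7*(-15) = -3 + 7*(-15) = -3 - 105 = -108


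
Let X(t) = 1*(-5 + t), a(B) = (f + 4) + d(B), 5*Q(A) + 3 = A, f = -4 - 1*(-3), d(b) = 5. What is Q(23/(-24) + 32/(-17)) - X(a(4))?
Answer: -8503/2040 ≈ -4.1681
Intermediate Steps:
f = -1 (f = -4 + 3 = -1)
Q(A) = -3/5 + A/5
a(B) = 8 (a(B) = (-1 + 4) + 5 = 3 + 5 = 8)
X(t) = -5 + t
Q(23/(-24) + 32/(-17)) - X(a(4)) = (-3/5 + (23/(-24) + 32/(-17))/5) - (-5 + 8) = (-3/5 + (23*(-1/24) + 32*(-1/17))/5) - 1*3 = (-3/5 + (-23/24 - 32/17)/5) - 3 = (-3/5 + (1/5)*(-1159/408)) - 3 = (-3/5 - 1159/2040) - 3 = -2383/2040 - 3 = -8503/2040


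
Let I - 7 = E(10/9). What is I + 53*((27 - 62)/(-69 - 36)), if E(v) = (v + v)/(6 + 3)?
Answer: 2018/81 ≈ 24.914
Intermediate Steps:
E(v) = 2*v/9 (E(v) = (2*v)/9 = (2*v)*(1/9) = 2*v/9)
I = 587/81 (I = 7 + 2*(10/9)/9 = 7 + 2*(10*(1/9))/9 = 7 + (2/9)*(10/9) = 7 + 20/81 = 587/81 ≈ 7.2469)
I + 53*((27 - 62)/(-69 - 36)) = 587/81 + 53*((27 - 62)/(-69 - 36)) = 587/81 + 53*(-35/(-105)) = 587/81 + 53*(-35*(-1/105)) = 587/81 + 53*(1/3) = 587/81 + 53/3 = 2018/81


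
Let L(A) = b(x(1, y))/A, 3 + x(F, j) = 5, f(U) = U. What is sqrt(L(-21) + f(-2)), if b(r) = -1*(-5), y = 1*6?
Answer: I*sqrt(987)/21 ≈ 1.496*I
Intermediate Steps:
y = 6
x(F, j) = 2 (x(F, j) = -3 + 5 = 2)
b(r) = 5
L(A) = 5/A
sqrt(L(-21) + f(-2)) = sqrt(5/(-21) - 2) = sqrt(5*(-1/21) - 2) = sqrt(-5/21 - 2) = sqrt(-47/21) = I*sqrt(987)/21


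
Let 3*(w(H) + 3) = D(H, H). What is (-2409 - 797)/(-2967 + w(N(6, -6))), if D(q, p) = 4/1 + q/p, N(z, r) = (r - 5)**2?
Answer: 9618/8905 ≈ 1.0801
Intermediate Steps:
N(z, r) = (-5 + r)**2
D(q, p) = 4 + q/p (D(q, p) = 4*1 + q/p = 4 + q/p)
w(H) = -4/3 (w(H) = -3 + (4 + H/H)/3 = -3 + (4 + 1)/3 = -3 + (1/3)*5 = -3 + 5/3 = -4/3)
(-2409 - 797)/(-2967 + w(N(6, -6))) = (-2409 - 797)/(-2967 - 4/3) = -3206/(-8905/3) = -3206*(-3/8905) = 9618/8905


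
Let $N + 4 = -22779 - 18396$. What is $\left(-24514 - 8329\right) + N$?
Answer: $-74022$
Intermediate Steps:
$N = -41179$ ($N = -4 - 41175 = -41179$)
$\left(-24514 - 8329\right) + N = \left(-24514 - 8329\right) - 41179 = -32843 - 41179 = -74022$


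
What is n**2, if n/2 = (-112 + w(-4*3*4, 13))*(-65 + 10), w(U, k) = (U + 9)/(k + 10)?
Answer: 82742522500/529 ≈ 1.5641e+8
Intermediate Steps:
w(U, k) = (9 + U)/(10 + k)
n = 287650/23 (n = 2*((-112 + (9 - 4*3*4)/(10 + 13))*(-65 + 10)) = 2*((-112 + (9 - 12*4)/23)*(-55)) = 2*((-112 + (9 - 48)/23)*(-55)) = 2*((-112 + (1/23)*(-39))*(-55)) = 2*((-112 - 39/23)*(-55)) = 2*(-2615/23*(-55)) = 2*(143825/23) = 287650/23 ≈ 12507.)
n**2 = (287650/23)**2 = 82742522500/529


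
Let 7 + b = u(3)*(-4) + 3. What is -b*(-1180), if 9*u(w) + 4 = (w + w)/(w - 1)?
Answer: -37760/9 ≈ -4195.6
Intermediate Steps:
u(w) = -4/9 + 2*w/(9*(-1 + w)) (u(w) = -4/9 + ((w + w)/(w - 1))/9 = -4/9 + ((2*w)/(-1 + w))/9 = -4/9 + (2*w/(-1 + w))/9 = -4/9 + 2*w/(9*(-1 + w)))
b = -32/9 (b = -7 + ((2*(2 - 1*3)/(9*(-1 + 3)))*(-4) + 3) = -7 + (((2/9)*(2 - 3)/2)*(-4) + 3) = -7 + (((2/9)*(½)*(-1))*(-4) + 3) = -7 + (-⅑*(-4) + 3) = -7 + (4/9 + 3) = -7 + 31/9 = -32/9 ≈ -3.5556)
-b*(-1180) = -1*(-32/9)*(-1180) = (32/9)*(-1180) = -37760/9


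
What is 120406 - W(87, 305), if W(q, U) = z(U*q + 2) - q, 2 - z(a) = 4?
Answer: 120495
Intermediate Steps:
z(a) = -2 (z(a) = 2 - 1*4 = 2 - 4 = -2)
W(q, U) = -2 - q
120406 - W(87, 305) = 120406 - (-2 - 1*87) = 120406 - (-2 - 87) = 120406 - 1*(-89) = 120406 + 89 = 120495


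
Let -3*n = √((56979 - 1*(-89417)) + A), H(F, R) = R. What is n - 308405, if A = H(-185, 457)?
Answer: -308405 - 21*√37 ≈ -3.0853e+5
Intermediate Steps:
A = 457
n = -21*√37 (n = -√((56979 - 1*(-89417)) + 457)/3 = -√((56979 + 89417) + 457)/3 = -√(146396 + 457)/3 = -21*√37 ≈ -127.74)
n - 308405 = -21*√37 - 308405 = -308405 - 21*√37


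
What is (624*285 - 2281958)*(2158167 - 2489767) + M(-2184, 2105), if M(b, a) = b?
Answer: 697725526616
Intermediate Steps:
(624*285 - 2281958)*(2158167 - 2489767) + M(-2184, 2105) = (624*285 - 2281958)*(2158167 - 2489767) - 2184 = (177840 - 2281958)*(-331600) - 2184 = -2104118*(-331600) - 2184 = 697725528800 - 2184 = 697725526616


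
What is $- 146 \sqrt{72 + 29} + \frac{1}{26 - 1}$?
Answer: $\frac{1}{25} - 146 \sqrt{101} \approx -1467.2$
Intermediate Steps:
$- 146 \sqrt{72 + 29} + \frac{1}{26 - 1} = - 146 \sqrt{101} + \frac{1}{25} = \frac{1}{25} - 146 \sqrt{101}$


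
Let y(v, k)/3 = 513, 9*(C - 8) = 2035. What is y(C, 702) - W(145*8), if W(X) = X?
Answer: 379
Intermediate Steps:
C = 2107/9 (C = 8 + (1/9)*2035 = 8 + 2035/9 = 2107/9 ≈ 234.11)
y(v, k) = 1539 (y(v, k) = 3*513 = 1539)
y(C, 702) - W(145*8) = 1539 - 145*8 = 1539 - 1*1160 = 1539 - 1160 = 379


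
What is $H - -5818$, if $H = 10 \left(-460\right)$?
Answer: $1218$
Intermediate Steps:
$H = -4600$
$H - -5818 = -4600 - -5818 = -4600 + 5818 = 1218$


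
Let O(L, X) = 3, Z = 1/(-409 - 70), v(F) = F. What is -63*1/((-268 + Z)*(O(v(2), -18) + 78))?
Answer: 479/165051 ≈ 0.0029021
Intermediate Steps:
Z = -1/479 (Z = 1/(-479) = -1/479 ≈ -0.0020877)
-63*1/((-268 + Z)*(O(v(2), -18) + 78)) = -63*1/((-268 - 1/479)*(3 + 78)) = -63/((-128373/479*81)) = -63/(-10398213/479) = -63*(-479/10398213) = 479/165051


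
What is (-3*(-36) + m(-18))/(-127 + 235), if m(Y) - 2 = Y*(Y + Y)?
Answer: 379/54 ≈ 7.0185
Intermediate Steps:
m(Y) = 2 + 2*Y**2 (m(Y) = 2 + Y*(Y + Y) = 2 + Y*(2*Y) = 2 + 2*Y**2)
(-3*(-36) + m(-18))/(-127 + 235) = (-3*(-36) + (2 + 2*(-18)**2))/(-127 + 235) = (108 + (2 + 2*324))/108 = (108 + (2 + 648))*(1/108) = (108 + 650)*(1/108) = 758*(1/108) = 379/54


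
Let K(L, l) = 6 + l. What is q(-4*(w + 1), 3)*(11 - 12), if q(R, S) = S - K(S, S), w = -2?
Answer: 6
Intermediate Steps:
q(R, S) = -6 (q(R, S) = S - (6 + S) = S + (-6 - S) = -6)
q(-4*(w + 1), 3)*(11 - 12) = -6*(11 - 12) = -6*(-1) = 6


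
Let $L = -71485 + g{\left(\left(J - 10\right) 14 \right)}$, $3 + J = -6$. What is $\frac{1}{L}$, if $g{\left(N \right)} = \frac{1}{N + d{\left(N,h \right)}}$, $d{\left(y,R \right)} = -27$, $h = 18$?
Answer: $- \frac{293}{20945106} \approx -1.3989 \cdot 10^{-5}$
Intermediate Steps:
$J = -9$ ($J = -3 - 6 = -9$)
$g{\left(N \right)} = \frac{1}{-27 + N}$ ($g{\left(N \right)} = \frac{1}{N - 27} = \frac{1}{-27 + N}$)
$L = - \frac{20945106}{293}$ ($L = -71485 + \frac{1}{-27 + \left(-9 - 10\right) 14} = -71485 + \frac{1}{-27 - 266} = -71485 + \frac{1}{-293} = -71485 - \frac{1}{293} = - \frac{20945106}{293} \approx -71485.0$)
$\frac{1}{L} = \frac{1}{- \frac{20945106}{293}} = - \frac{293}{20945106}$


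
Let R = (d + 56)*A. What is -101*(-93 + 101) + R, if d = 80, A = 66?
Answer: 8168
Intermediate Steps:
R = 8976 (R = (80 + 56)*66 = 136*66 = 8976)
-101*(-93 + 101) + R = -101*(-93 + 101) + 8976 = -101*8 + 8976 = -808 + 8976 = 8168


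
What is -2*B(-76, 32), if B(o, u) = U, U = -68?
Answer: 136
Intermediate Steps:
B(o, u) = -68
-2*B(-76, 32) = -2*(-68) = 136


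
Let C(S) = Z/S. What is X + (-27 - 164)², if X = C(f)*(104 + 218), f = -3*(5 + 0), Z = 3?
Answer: 182083/5 ≈ 36417.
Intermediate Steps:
f = -15 (f = -3*5 = -15)
C(S) = 3/S
X = -322/5 (X = (3/(-15))*(104 + 218) = (3*(-1/15))*322 = -⅕*322 = -322/5 ≈ -64.400)
X + (-27 - 164)² = -322/5 + (-27 - 164)² = -322/5 + (-191)² = -322/5 + 36481 = 182083/5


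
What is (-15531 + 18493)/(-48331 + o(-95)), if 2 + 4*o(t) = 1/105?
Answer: -1244040/20299229 ≈ -0.061285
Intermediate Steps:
o(t) = -209/420 (o(t) = -1/2 + (1/4)/105 = -1/2 + (1/4)*(1/105) = -1/2 + 1/420 = -209/420)
(-15531 + 18493)/(-48331 + o(-95)) = (-15531 + 18493)/(-48331 - 209/420) = 2962/(-20299229/420) = 2962*(-420/20299229) = -1244040/20299229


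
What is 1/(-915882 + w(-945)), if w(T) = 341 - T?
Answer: -1/914596 ≈ -1.0934e-6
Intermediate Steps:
1/(-915882 + w(-945)) = 1/(-915882 + (341 - 1*(-945))) = 1/(-915882 + (341 + 945)) = 1/(-915882 + 1286) = 1/(-914596) = -1/914596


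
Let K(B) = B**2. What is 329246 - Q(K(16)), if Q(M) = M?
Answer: 328990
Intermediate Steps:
329246 - Q(K(16)) = 329246 - 1*16**2 = 329246 - 1*256 = 329246 - 256 = 328990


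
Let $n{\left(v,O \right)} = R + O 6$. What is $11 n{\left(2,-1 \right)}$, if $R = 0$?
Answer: $-66$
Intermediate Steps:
$n{\left(v,O \right)} = 6 O$ ($n{\left(v,O \right)} = 0 + O 6 = 0 + 6 O = 6 O$)
$11 n{\left(2,-1 \right)} = 11 \cdot 6 \left(-1\right) = 11 \left(-6\right) = -66$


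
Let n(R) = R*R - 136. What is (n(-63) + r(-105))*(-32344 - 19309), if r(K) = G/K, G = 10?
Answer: -593943089/3 ≈ -1.9798e+8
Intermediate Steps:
r(K) = 10/K
n(R) = -136 + R² (n(R) = R² - 136 = -136 + R²)
(n(-63) + r(-105))*(-32344 - 19309) = ((-136 + (-63)²) + 10/(-105))*(-32344 - 19309) = ((-136 + 3969) + 10*(-1/105))*(-51653) = (3833 - 2/21)*(-51653) = (80491/21)*(-51653) = -593943089/3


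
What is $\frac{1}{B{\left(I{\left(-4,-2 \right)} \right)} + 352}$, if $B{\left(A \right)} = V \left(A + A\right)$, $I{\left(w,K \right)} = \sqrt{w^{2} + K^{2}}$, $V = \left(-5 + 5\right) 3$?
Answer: $\frac{1}{352} \approx 0.0028409$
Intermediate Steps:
$V = 0$ ($V = 0 \cdot 3 = 0$)
$I{\left(w,K \right)} = \sqrt{K^{2} + w^{2}}$
$B{\left(A \right)} = 0$ ($B{\left(A \right)} = 0 \left(A + A\right) = 0 \cdot 2 A = 0$)
$\frac{1}{B{\left(I{\left(-4,-2 \right)} \right)} + 352} = \frac{1}{0 + 352} = \frac{1}{352}$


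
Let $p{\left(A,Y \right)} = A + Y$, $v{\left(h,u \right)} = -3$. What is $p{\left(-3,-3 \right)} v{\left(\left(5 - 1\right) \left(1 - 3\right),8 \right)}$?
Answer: $18$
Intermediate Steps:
$p{\left(-3,-3 \right)} v{\left(\left(5 - 1\right) \left(1 - 3\right),8 \right)} = \left(-3 - 3\right) \left(-3\right) = \left(-6\right) \left(-3\right) = 18$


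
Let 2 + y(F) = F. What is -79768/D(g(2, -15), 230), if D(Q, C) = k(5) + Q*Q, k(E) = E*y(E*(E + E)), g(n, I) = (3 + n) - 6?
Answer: -79768/241 ≈ -330.99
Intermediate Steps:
y(F) = -2 + F
g(n, I) = -3 + n
k(E) = E*(-2 + 2*E²) (k(E) = E*(-2 + E*(E + E)) = E*(-2 + E*(2*E)) = E*(-2 + 2*E²))
D(Q, C) = 240 + Q² (D(Q, C) = 2*5*(-1 + 5²) + Q*Q = 2*5*(-1 + 25) + Q² = 2*5*24 + Q² = 240 + Q²)
-79768/D(g(2, -15), 230) = -79768/(240 + (-3 + 2)²) = -79768/(240 + (-1)²) = -79768/(240 + 1) = -79768/241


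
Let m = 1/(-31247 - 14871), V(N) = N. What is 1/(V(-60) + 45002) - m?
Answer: 22765/518158789 ≈ 4.3934e-5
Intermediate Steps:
m = -1/46118 (m = 1/(-46118) = -1/46118 ≈ -2.1684e-5)
1/(V(-60) + 45002) - m = 1/(-60 + 45002) - 1*(-1/46118) = 1/44942 + 1/46118 = 22765/518158789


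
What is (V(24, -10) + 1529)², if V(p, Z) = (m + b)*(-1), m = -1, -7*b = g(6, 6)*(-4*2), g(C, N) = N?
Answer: 113678244/49 ≈ 2.3200e+6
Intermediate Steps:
b = 48/7 (b = -6*(-4*2)/7 = -6*(-8)/7 = -⅐*(-48) = 48/7 ≈ 6.8571)
V(p, Z) = -41/7 (V(p, Z) = (-1 + 48/7)*(-1) = (41/7)*(-1) = -41/7)
(V(24, -10) + 1529)² = (-41/7 + 1529)² = (10662/7)² = 113678244/49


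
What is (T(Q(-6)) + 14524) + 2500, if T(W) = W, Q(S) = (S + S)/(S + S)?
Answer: 17025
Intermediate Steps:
Q(S) = 1 (Q(S) = (2*S)/((2*S)) = (2*S)*(1/(2*S)) = 1)
(T(Q(-6)) + 14524) + 2500 = (1 + 14524) + 2500 = 14525 + 2500 = 17025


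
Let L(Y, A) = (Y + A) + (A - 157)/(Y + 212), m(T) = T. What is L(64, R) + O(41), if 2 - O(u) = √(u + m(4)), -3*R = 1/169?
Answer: 2288909/34983 - 3*√5 ≈ 58.721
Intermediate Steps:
R = -1/507 (R = -⅓/169 = -⅓*1/169 = -1/507 ≈ -0.0019724)
O(u) = 2 - √(4 + u) (O(u) = 2 - √(u + 4) = 2 - √(4 + u))
L(Y, A) = A + Y + (-157 + A)/(212 + Y) (L(Y, A) = (A + Y) + (-157 + A)/(212 + Y) = A + Y + (-157 + A)/(212 + Y))
L(64, R) + O(41) = (-157 + 64² + 212*64 + 213*(-1/507) - 1/507*64)/(212 + 64) + (2 - √(4 + 41)) = (-157 + 4096 + 13568 - 71/169 - 64/507)/276 + (2 - √45) = (1/276)*(8875772/507) + (2 - 3*√5) = 2218943/34983 + (2 - 3*√5) = 2288909/34983 - 3*√5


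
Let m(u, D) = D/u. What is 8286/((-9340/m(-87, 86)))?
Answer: 59383/67715 ≈ 0.87696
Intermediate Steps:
8286/((-9340/m(-87, 86))) = 8286/((-9340/(86/(-87)))) = 8286/((-9340/(86*(-1/87)))) = 8286/((-9340/(-86/87))) = 8286/((-9340*(-87/86))) = 8286/(406290/43) = 8286*(43/406290) = 59383/67715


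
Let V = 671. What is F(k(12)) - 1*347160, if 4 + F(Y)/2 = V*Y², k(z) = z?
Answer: -153920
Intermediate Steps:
F(Y) = -8 + 1342*Y² (F(Y) = -8 + 2*(671*Y²) = -8 + 1342*Y²)
F(k(12)) - 1*347160 = (-8 + 1342*12²) - 1*347160 = (-8 + 1342*144) - 347160 = (-8 + 193248) - 347160 = 193240 - 347160 = -153920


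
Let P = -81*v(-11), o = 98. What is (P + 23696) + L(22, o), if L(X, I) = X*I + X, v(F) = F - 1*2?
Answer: 26927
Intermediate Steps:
v(F) = -2 + F (v(F) = F - 2 = -2 + F)
L(X, I) = X + I*X (L(X, I) = I*X + X = X + I*X)
P = 1053 (P = -81*(-2 - 11) = -81*(-13) = 1053)
(P + 23696) + L(22, o) = (1053 + 23696) + 22*(1 + 98) = 24749 + 22*99 = 24749 + 2178 = 26927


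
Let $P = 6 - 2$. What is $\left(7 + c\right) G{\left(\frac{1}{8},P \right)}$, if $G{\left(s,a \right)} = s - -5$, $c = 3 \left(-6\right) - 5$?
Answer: $-82$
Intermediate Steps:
$P = 4$
$c = -23$ ($c = -18 - 5 = -23$)
$G{\left(s,a \right)} = 5 + s$ ($G{\left(s,a \right)} = s + 5 = 5 + s$)
$\left(7 + c\right) G{\left(\frac{1}{8},P \right)} = \left(7 - 23\right) \left(5 + \frac{1}{8}\right) = - 16 \left(5 + \frac{1}{8}\right) = \left(-16\right) \frac{41}{8} = -82$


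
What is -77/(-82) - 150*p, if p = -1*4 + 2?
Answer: 24677/82 ≈ 300.94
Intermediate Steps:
p = -2 (p = -4 + 2 = -2)
-77/(-82) - 150*p = -77/(-82) - 150*(-2) = -77*(-1/82) + 300 = 77/82 + 300 = 24677/82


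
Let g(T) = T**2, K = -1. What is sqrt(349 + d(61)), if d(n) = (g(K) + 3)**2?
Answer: sqrt(365) ≈ 19.105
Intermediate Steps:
d(n) = 16 (d(n) = ((-1)**2 + 3)**2 = (1 + 3)**2 = 4**2 = 16)
sqrt(349 + d(61)) = sqrt(349 + 16) = sqrt(365)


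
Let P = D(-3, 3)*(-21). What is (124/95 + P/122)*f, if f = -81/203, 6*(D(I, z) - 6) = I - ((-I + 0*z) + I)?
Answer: -673191/4705540 ≈ -0.14306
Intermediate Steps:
D(I, z) = 6 + I/6 (D(I, z) = 6 + (I - ((-I + 0*z) + I))/6 = 6 + (I - ((-I + 0) + I))/6 = 6 + (I - (-I + I))/6 = 6 + (I - 1*0)/6 = 6 + (I + 0)/6 = 6 + I/6)
P = -231/2 (P = (6 + (1/6)*(-3))*(-21) = (6 - 1/2)*(-21) = (11/2)*(-21) = -231/2 ≈ -115.50)
f = -81/203 (f = -81*1/203 = -81/203 ≈ -0.39901)
(124/95 + P/122)*f = (124/95 - 231/2/122)*(-81/203) = (124*(1/95) - 231/2*1/122)*(-81/203) = (124/95 - 231/244)*(-81/203) = (8311/23180)*(-81/203) = -673191/4705540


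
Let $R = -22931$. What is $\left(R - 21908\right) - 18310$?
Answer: $-63149$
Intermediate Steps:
$\left(R - 21908\right) - 18310 = \left(-22931 - 21908\right) - 18310 = -44839 - 18310 = -63149$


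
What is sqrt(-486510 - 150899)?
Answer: I*sqrt(637409) ≈ 798.38*I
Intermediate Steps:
sqrt(-486510 - 150899) = sqrt(-637409) = I*sqrt(637409)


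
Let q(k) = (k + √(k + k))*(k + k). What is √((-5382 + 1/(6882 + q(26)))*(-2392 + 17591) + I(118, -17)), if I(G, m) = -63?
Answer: √(-1347100171510 - 17014624848*√13)/(2*√(4117 + 52*√13)) ≈ 9044.4*I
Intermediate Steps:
q(k) = 2*k*(k + √2*√k) (q(k) = (k + √(2*k))*(2*k) = (k + √2*√k)*(2*k) = 2*k*(k + √2*√k))
√((-5382 + 1/(6882 + q(26)))*(-2392 + 17591) + I(118, -17)) = √((-5382 + 1/(6882 + (2*26² + 2*√2*26^(3/2))))*(-2392 + 17591) - 63) = √((-5382 + 1/(6882 + (2*676 + 2*√2*(26*√26))))*15199 - 63) = √((-5382 + 1/(6882 + (1352 + 104*√13)))*15199 - 63) = √((-5382 + 1/(8234 + 104*√13))*15199 - 63) = √((-81801018 + 15199/(8234 + 104*√13)) - 63) = √(-81801081 + 15199/(8234 + 104*√13))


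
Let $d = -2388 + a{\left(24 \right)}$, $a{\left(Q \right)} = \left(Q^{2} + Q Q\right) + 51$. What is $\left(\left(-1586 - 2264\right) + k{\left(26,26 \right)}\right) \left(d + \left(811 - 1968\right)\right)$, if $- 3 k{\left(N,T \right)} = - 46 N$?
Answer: $\frac{24249068}{3} \approx 8.083 \cdot 10^{6}$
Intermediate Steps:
$k{\left(N,T \right)} = \frac{46 N}{3}$ ($k{\left(N,T \right)} = - \frac{\left(-46\right) N}{3} = \frac{46 N}{3}$)
$a{\left(Q \right)} = 51 + 2 Q^{2}$ ($a{\left(Q \right)} = \left(Q^{2} + Q^{2}\right) + 51 = 2 Q^{2} + 51 = 51 + 2 Q^{2}$)
$d = -1185$ ($d = -2388 + \left(51 + 2 \cdot 24^{2}\right) = -2388 + \left(51 + 2 \cdot 576\right) = -2388 + \left(51 + 1152\right) = -2388 + 1203 = -1185$)
$\left(\left(-1586 - 2264\right) + k{\left(26,26 \right)}\right) \left(d + \left(811 - 1968\right)\right) = \left(\left(-1586 - 2264\right) + \frac{46}{3} \cdot 26\right) \left(-1185 + \left(811 - 1968\right)\right) = \left(-3850 + \frac{1196}{3}\right) \left(-1185 - 1157\right) = \left(- \frac{10354}{3}\right) \left(-2342\right) = \frac{24249068}{3}$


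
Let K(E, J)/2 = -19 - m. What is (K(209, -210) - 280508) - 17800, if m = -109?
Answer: -298128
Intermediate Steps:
K(E, J) = 180 (K(E, J) = 2*(-19 - 1*(-109)) = 2*(-19 + 109) = 2*90 = 180)
(K(209, -210) - 280508) - 17800 = (180 - 280508) - 17800 = -280328 - 17800 = -298128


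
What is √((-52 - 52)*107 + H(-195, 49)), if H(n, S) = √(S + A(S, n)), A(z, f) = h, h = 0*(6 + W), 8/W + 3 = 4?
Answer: I*√11121 ≈ 105.46*I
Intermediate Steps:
W = 8 (W = 8/(-3 + 4) = 8/1 = 8*1 = 8)
h = 0 (h = 0*(6 + 8) = 0*14 = 0)
A(z, f) = 0
H(n, S) = √S (H(n, S) = √(S + 0) = √S)
√((-52 - 52)*107 + H(-195, 49)) = √((-52 - 52)*107 + √49) = √(-104*107 + 7) = √(-11128 + 7) = √(-11121) = I*√11121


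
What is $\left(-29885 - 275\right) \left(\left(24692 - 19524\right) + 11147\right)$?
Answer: $-492060400$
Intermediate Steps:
$\left(-29885 - 275\right) \left(\left(24692 - 19524\right) + 11147\right) = - 30160 \left(5168 + 11147\right) = \left(-30160\right) 16315 = -492060400$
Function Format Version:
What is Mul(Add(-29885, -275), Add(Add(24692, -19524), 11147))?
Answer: -492060400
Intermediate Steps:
Mul(Add(-29885, -275), Add(Add(24692, -19524), 11147)) = Mul(-30160, Add(5168, 11147)) = Mul(-30160, 16315) = -492060400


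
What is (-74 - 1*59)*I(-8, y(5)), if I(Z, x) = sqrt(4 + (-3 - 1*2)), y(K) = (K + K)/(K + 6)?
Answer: -133*I ≈ -133.0*I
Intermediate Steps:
y(K) = 2*K/(6 + K) (y(K) = (2*K)/(6 + K) = 2*K/(6 + K))
I(Z, x) = I (I(Z, x) = sqrt(4 + (-3 - 2)) = sqrt(4 - 5) = sqrt(-1) = I)
(-74 - 1*59)*I(-8, y(5)) = (-74 - 1*59)*I = (-74 - 59)*I = -133*I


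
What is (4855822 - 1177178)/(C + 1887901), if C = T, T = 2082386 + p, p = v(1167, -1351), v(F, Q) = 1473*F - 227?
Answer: 3678644/5689051 ≈ 0.64662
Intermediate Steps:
v(F, Q) = -227 + 1473*F
p = 1718764 (p = -227 + 1473*1167 = -227 + 1718991 = 1718764)
T = 3801150 (T = 2082386 + 1718764 = 3801150)
C = 3801150
(4855822 - 1177178)/(C + 1887901) = (4855822 - 1177178)/(3801150 + 1887901) = 3678644/5689051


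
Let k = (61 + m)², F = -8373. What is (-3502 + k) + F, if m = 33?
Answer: -3039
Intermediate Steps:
k = 8836 (k = (61 + 33)² = 94² = 8836)
(-3502 + k) + F = (-3502 + 8836) - 8373 = 5334 - 8373 = -3039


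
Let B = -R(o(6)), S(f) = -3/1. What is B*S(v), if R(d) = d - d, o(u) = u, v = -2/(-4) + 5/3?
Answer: 0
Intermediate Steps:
v = 13/6 (v = -2*(-¼) + 5*(⅓) = ½ + 5/3 = 13/6 ≈ 2.1667)
R(d) = 0
S(f) = -3 (S(f) = -3*1 = -3)
B = 0 (B = -1*0 = 0)
B*S(v) = 0*(-3) = 0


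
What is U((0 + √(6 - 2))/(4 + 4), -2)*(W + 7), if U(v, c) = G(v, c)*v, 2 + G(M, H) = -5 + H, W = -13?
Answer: 27/2 ≈ 13.500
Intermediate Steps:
G(M, H) = -7 + H (G(M, H) = -2 + (-5 + H) = -7 + H)
U(v, c) = v*(-7 + c) (U(v, c) = (-7 + c)*v = v*(-7 + c))
U((0 + √(6 - 2))/(4 + 4), -2)*(W + 7) = (((0 + √(6 - 2))/(4 + 4))*(-7 - 2))*(-13 + 7) = (((0 + √4)/8)*(-9))*(-6) = (((0 + 2)*(⅛))*(-9))*(-6) = ((2*(⅛))*(-9))*(-6) = ((¼)*(-9))*(-6) = -9/4*(-6) = 27/2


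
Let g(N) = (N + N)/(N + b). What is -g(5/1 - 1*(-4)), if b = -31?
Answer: 9/11 ≈ 0.81818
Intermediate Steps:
g(N) = 2*N/(-31 + N) (g(N) = (N + N)/(N - 31) = (2*N)/(-31 + N) = 2*N/(-31 + N))
-g(5/1 - 1*(-4)) = -2*(5/1 - 1*(-4))/(-31 + (5/1 - 1*(-4))) = -2*(5*1 + 4)/(-31 + (5*1 + 4)) = -2*(5 + 4)/(-31 + (5 + 4)) = -2*9/(-31 + 9) = -2*9/(-22) = -2*9*(-1)/22 = -1*(-9/11) = 9/11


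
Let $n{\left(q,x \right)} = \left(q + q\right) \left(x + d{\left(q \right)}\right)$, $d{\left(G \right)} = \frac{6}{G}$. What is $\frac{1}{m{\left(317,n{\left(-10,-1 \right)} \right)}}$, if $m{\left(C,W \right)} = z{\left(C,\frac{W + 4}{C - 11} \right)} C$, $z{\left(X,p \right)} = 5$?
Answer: $\frac{1}{1585} \approx 0.00063092$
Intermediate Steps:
$n{\left(q,x \right)} = 2 q \left(x + \frac{6}{q}\right)$ ($n{\left(q,x \right)} = \left(q + q\right) \left(x + \frac{6}{q}\right) = 2 q \left(x + \frac{6}{q}\right)$)
$m{\left(C,W \right)} = 5 C$
$\frac{1}{m{\left(317,n{\left(-10,-1 \right)} \right)}} = \frac{1}{5 \cdot 317} = \frac{1}{1585}$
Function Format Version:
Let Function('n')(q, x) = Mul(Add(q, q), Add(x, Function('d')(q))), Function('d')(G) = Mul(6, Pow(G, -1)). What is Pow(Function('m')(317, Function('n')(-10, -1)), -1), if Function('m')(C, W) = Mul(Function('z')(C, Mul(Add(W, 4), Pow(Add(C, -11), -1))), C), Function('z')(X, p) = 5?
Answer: Rational(1, 1585) ≈ 0.00063092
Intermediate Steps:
Function('n')(q, x) = Mul(2, q, Add(x, Mul(6, Pow(q, -1)))) (Function('n')(q, x) = Mul(Add(q, q), Add(x, Mul(6, Pow(q, -1)))) = Mul(Mul(2, q), Add(x, Mul(6, Pow(q, -1)))) = Mul(2, q, Add(x, Mul(6, Pow(q, -1)))))
Function('m')(C, W) = Mul(5, C)
Pow(Function('m')(317, Function('n')(-10, -1)), -1) = Pow(Mul(5, 317), -1) = Pow(1585, -1) = Rational(1, 1585)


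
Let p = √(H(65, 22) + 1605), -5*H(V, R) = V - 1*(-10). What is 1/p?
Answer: √1590/1590 ≈ 0.025079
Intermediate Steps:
H(V, R) = -2 - V/5 (H(V, R) = -(V - 1*(-10))/5 = -(V + 10)/5 = -(10 + V)/5 = -2 - V/5)
p = √1590 (p = √((-2 - ⅕*65) + 1605) = √((-2 - 13) + 1605) = √(-15 + 1605) = √1590 ≈ 39.875)
1/p = 1/(√1590) = √1590/1590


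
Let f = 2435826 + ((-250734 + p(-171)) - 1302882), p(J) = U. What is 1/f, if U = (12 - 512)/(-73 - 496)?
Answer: 569/501977990 ≈ 1.1335e-6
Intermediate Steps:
U = 500/569 (U = -500/(-569) = -500*(-1/569) = 500/569 ≈ 0.87873)
p(J) = 500/569
f = 501977990/569 (f = 2435826 + ((-250734 + 500/569) - 1302882) = 2435826 + (-142667146/569 - 1302882) = 2435826 - 884007004/569 = 501977990/569 ≈ 8.8221e+5)
1/f = 1/(501977990/569) = 569/501977990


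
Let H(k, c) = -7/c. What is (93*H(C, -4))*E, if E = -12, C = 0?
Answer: -1953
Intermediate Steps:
(93*H(C, -4))*E = (93*(-7/(-4)))*(-12) = (93*(-7*(-¼)))*(-12) = (93*(7/4))*(-12) = (651/4)*(-12) = -1953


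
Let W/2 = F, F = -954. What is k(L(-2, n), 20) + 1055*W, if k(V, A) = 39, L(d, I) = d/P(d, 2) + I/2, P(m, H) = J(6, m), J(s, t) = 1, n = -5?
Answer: -2012901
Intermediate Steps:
P(m, H) = 1
L(d, I) = d + I/2 (L(d, I) = d/1 + I/2 = d*1 + I*(½) = d + I/2)
W = -1908 (W = 2*(-954) = -1908)
k(L(-2, n), 20) + 1055*W = 39 + 1055*(-1908) = 39 - 2012940 = -2012901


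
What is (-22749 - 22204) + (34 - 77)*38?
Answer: -46587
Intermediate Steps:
(-22749 - 22204) + (34 - 77)*38 = -44953 - 43*38 = -44953 - 1634 = -46587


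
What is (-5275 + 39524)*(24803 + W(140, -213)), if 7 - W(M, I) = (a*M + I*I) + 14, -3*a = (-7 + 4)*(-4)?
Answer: -685425237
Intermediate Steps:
a = -4 (a = -(-7 + 4)*(-4)/3 = -(-1)*(-4) = -1/3*12 = -4)
W(M, I) = -7 - I**2 + 4*M (W(M, I) = 7 - ((-4*M + I*I) + 14) = 7 - ((-4*M + I**2) + 14) = 7 - ((I**2 - 4*M) + 14) = 7 - (14 + I**2 - 4*M) = 7 + (-14 - I**2 + 4*M) = -7 - I**2 + 4*M)
(-5275 + 39524)*(24803 + W(140, -213)) = (-5275 + 39524)*(24803 + (-7 - 1*(-213)**2 + 4*140)) = 34249*(24803 + (-7 - 1*45369 + 560)) = 34249*(24803 + (-7 - 45369 + 560)) = 34249*(24803 - 44816) = 34249*(-20013) = -685425237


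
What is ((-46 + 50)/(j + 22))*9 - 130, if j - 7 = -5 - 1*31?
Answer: -946/7 ≈ -135.14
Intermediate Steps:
j = -29 (j = 7 + (-5 - 1*31) = 7 + (-5 - 31) = 7 - 36 = -29)
((-46 + 50)/(j + 22))*9 - 130 = ((-46 + 50)/(-29 + 22))*9 - 130 = (4/(-7))*9 - 130 = (4*(-⅐))*9 - 130 = -4/7*9 - 130 = -36/7 - 130 = -946/7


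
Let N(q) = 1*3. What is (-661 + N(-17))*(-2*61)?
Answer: 80276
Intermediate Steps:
N(q) = 3
(-661 + N(-17))*(-2*61) = (-661 + 3)*(-2*61) = -658*(-122) = 80276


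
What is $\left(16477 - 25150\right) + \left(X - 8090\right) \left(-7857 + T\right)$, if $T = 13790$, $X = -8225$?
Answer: $-96805568$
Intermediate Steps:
$\left(16477 - 25150\right) + \left(X - 8090\right) \left(-7857 + T\right) = \left(16477 - 25150\right) + \left(-8225 - 8090\right) \left(-7857 + 13790\right) = -8673 - 96796895 = -96805568$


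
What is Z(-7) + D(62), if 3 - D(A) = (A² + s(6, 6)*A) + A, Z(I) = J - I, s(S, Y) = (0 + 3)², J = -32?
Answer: -4486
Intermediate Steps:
s(S, Y) = 9 (s(S, Y) = 3² = 9)
Z(I) = -32 - I
D(A) = 3 - A² - 10*A (D(A) = 3 - ((A² + 9*A) + A) = 3 - (A² + 10*A) = 3 + (-A² - 10*A) = 3 - A² - 10*A)
Z(-7) + D(62) = (-32 - 1*(-7)) + (3 - 1*62² - 10*62) = (-32 + 7) + (3 - 1*3844 - 620) = -25 + (3 - 3844 - 620) = -25 - 4461 = -4486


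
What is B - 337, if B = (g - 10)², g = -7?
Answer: -48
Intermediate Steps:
B = 289 (B = (-7 - 10)² = (-17)² = 289)
B - 337 = 289 - 337 = -48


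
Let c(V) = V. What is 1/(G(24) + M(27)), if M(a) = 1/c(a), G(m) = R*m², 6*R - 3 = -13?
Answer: -27/25919 ≈ -0.0010417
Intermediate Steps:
R = -5/3 (R = ½ + (⅙)*(-13) = ½ - 13/6 = -5/3 ≈ -1.6667)
G(m) = -5*m²/3
M(a) = 1/a
1/(G(24) + M(27)) = 1/(-5/3*24² + 1/27) = 1/(-5/3*576 + 1/27) = 1/(-960 + 1/27) = 1/(-25919/27) = -27/25919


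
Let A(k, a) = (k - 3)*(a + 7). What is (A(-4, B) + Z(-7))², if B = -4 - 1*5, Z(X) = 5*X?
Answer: 441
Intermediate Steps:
B = -9 (B = -4 - 5 = -9)
A(k, a) = (-3 + k)*(7 + a)
(A(-4, B) + Z(-7))² = ((-21 - 3*(-9) + 7*(-4) - 9*(-4)) + 5*(-7))² = ((-21 + 27 - 28 + 36) - 35)² = (14 - 35)² = (-21)² = 441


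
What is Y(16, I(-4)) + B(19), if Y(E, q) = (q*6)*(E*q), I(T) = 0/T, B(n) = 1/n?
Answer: 1/19 ≈ 0.052632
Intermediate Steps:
B(n) = 1/n
I(T) = 0
Y(E, q) = 6*E*q² (Y(E, q) = (6*q)*(E*q) = 6*E*q²)
Y(16, I(-4)) + B(19) = 6*16*0² + 1/19 = 6*16*0 + 1/19 = 0 + 1/19 = 1/19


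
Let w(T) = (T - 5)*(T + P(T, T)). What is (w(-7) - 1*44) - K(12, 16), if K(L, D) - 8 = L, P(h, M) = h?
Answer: 104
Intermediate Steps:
K(L, D) = 8 + L
w(T) = 2*T*(-5 + T) (w(T) = (T - 5)*(T + T) = (-5 + T)*(2*T) = 2*T*(-5 + T))
(w(-7) - 1*44) - K(12, 16) = (2*(-7)*(-5 - 7) - 1*44) - (8 + 12) = (2*(-7)*(-12) - 44) - 1*20 = (168 - 44) - 20 = 124 - 20 = 104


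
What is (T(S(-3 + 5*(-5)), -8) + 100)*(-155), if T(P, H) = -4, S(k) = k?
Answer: -14880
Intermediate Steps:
(T(S(-3 + 5*(-5)), -8) + 100)*(-155) = (-4 + 100)*(-155) = 96*(-155) = -14880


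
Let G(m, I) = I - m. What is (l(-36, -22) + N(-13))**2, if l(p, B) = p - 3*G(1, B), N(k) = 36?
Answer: 4761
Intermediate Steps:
l(p, B) = 3 + p - 3*B (l(p, B) = p - 3*(B - 1*1) = p - 3*(B - 1) = p - 3*(-1 + B) = p + (3 - 3*B) = 3 + p - 3*B)
(l(-36, -22) + N(-13))**2 = ((3 - 36 - 3*(-22)) + 36)**2 = ((3 - 36 + 66) + 36)**2 = (33 + 36)**2 = 69**2 = 4761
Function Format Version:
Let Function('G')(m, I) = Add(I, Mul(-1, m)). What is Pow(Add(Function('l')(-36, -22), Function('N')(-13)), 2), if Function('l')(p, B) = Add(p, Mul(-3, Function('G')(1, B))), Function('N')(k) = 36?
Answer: 4761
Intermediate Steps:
Function('l')(p, B) = Add(3, p, Mul(-3, B)) (Function('l')(p, B) = Add(p, Mul(-3, Add(B, Mul(-1, 1)))) = Add(p, Mul(-3, Add(B, -1))) = Add(p, Mul(-3, Add(-1, B))) = Add(p, Add(3, Mul(-3, B))) = Add(3, p, Mul(-3, B)))
Pow(Add(Function('l')(-36, -22), Function('N')(-13)), 2) = Pow(Add(Add(3, -36, Mul(-3, -22)), 36), 2) = Pow(Add(Add(3, -36, 66), 36), 2) = Pow(Add(33, 36), 2) = Pow(69, 2) = 4761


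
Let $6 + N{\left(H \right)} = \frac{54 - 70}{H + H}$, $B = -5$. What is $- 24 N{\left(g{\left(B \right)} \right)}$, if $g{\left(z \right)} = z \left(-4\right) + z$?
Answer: $\frac{784}{5} \approx 156.8$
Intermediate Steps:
$g{\left(z \right)} = - 3 z$ ($g{\left(z \right)} = - 4 z + z = - 3 z$)
$N{\left(H \right)} = -6 - \frac{8}{H}$ ($N{\left(H \right)} = -6 + \frac{54 - 70}{H + H} = -6 - \frac{16}{2 H} = -6 - 16 \frac{1}{2 H} = -6 - \frac{8}{H}$)
$- 24 N{\left(g{\left(B \right)} \right)} = - 24 \left(-6 - \frac{8}{\left(-3\right) \left(-5\right)}\right) = - 24 \left(-6 - \frac{8}{15}\right) = \left(-24\right) \left(- \frac{98}{15}\right) = \frac{784}{5}$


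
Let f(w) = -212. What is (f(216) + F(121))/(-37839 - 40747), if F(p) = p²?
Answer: -14429/78586 ≈ -0.18361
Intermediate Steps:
(f(216) + F(121))/(-37839 - 40747) = (-212 + 121²)/(-37839 - 40747) = (-212 + 14641)/(-78586) = 14429*(-1/78586) = -14429/78586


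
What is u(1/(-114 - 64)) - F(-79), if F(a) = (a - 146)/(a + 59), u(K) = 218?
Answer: 827/4 ≈ 206.75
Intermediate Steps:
F(a) = (-146 + a)/(59 + a)
u(1/(-114 - 64)) - F(-79) = 218 - (-146 - 79)/(59 - 79) = 218 - (-225)/(-20) = 218 - (-1)*(-225)/20 = 218 - 1*45/4 = 218 - 45/4 = 827/4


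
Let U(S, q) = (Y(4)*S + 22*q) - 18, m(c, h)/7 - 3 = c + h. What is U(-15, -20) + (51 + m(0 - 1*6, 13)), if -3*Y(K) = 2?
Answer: -327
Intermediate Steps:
Y(K) = -⅔ (Y(K) = -⅓*2 = -⅔)
m(c, h) = 21 + 7*c + 7*h (m(c, h) = 21 + 7*(c + h) = 21 + (7*c + 7*h) = 21 + 7*c + 7*h)
U(S, q) = -18 + 22*q - 2*S/3 (U(S, q) = (-2*S/3 + 22*q) - 18 = (22*q - 2*S/3) - 18 = -18 + 22*q - 2*S/3)
U(-15, -20) + (51 + m(0 - 1*6, 13)) = (-18 + 22*(-20) - ⅔*(-15)) + (51 + (21 + 7*(0 - 1*6) + 7*13)) = (-18 - 440 + 10) + (51 + (21 + 7*(0 - 6) + 91)) = -448 + (51 + (21 + 7*(-6) + 91)) = -448 + (51 + (21 - 42 + 91)) = -448 + (51 + 70) = -448 + 121 = -327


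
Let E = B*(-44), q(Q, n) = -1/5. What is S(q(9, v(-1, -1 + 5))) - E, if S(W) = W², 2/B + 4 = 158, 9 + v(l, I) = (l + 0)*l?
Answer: 107/175 ≈ 0.61143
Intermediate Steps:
v(l, I) = -9 + l² (v(l, I) = -9 + (l + 0)*l = -9 + l*l = -9 + l²)
B = 1/77 (B = 2/(-4 + 158) = 2/154 = 2*(1/154) = 1/77 ≈ 0.012987)
q(Q, n) = -⅕ (q(Q, n) = -1*⅕ = -⅕)
E = -4/7 (E = (1/77)*(-44) = -4/7 ≈ -0.57143)
S(q(9, v(-1, -1 + 5))) - E = (-⅕)² - 1*(-4/7) = 1/25 + 4/7 = 107/175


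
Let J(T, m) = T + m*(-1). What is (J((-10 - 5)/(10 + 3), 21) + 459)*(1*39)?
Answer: 17037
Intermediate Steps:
J(T, m) = T - m
(J((-10 - 5)/(10 + 3), 21) + 459)*(1*39) = (((-10 - 5)/(10 + 3) - 1*21) + 459)*(1*39) = ((-15/13 - 21) + 459)*39 = (-288/13 + 459)*39 = (5679/13)*39 = 17037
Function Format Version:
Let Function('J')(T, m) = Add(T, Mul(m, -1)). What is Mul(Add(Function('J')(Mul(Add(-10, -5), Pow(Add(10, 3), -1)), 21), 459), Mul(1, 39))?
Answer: 17037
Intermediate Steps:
Function('J')(T, m) = Add(T, Mul(-1, m))
Mul(Add(Function('J')(Mul(Add(-10, -5), Pow(Add(10, 3), -1)), 21), 459), Mul(1, 39)) = Mul(Add(Add(Mul(Add(-10, -5), Pow(Add(10, 3), -1)), Mul(-1, 21)), 459), Mul(1, 39)) = Mul(Add(Add(Mul(-15, Pow(13, -1)), -21), 459), 39) = Mul(Add(Add(Mul(-15, Rational(1, 13)), -21), 459), 39) = Mul(Add(Add(Rational(-15, 13), -21), 459), 39) = Mul(Add(Rational(-288, 13), 459), 39) = Mul(Rational(5679, 13), 39) = 17037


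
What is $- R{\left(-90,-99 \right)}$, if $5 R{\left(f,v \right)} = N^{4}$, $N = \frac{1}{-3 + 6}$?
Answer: $- \frac{1}{405} \approx -0.0024691$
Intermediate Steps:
$N = \frac{1}{3} \approx 0.33333$
$R{\left(f,v \right)} = \frac{1}{405}$ ($R{\left(f,v \right)} = \frac{1}{5 \cdot 81} = \frac{1}{5} \cdot \frac{1}{81} = \frac{1}{405}$)
$- R{\left(-90,-99 \right)} = \left(-1\right) \frac{1}{405} = - \frac{1}{405}$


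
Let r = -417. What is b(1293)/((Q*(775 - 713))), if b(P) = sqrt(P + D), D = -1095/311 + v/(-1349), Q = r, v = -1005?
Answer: -sqrt(227096178350253)/10846761306 ≈ -0.0013893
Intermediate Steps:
Q = -417
D = -1164600/419539 (D = -1095/311 - 1005/(-1349) = -1095*1/311 - 1005*(-1/1349) = -1095/311 + 1005/1349 = -1164600/419539 ≈ -2.7759)
b(P) = sqrt(-1164600/419539 + P) (b(P) = sqrt(P - 1164600/419539) = sqrt(-1164600/419539 + P))
b(1293)/((Q*(775 - 713))) = (sqrt(-488595119400 + 176012972521*1293)/419539)/((-417*(775 - 713))) = (sqrt(-488595119400 + 227584773469653)/419539)/((-417*62)) = (sqrt(227096178350253)/419539)/(-25854) = (sqrt(227096178350253)/419539)*(-1/25854) = -sqrt(227096178350253)/10846761306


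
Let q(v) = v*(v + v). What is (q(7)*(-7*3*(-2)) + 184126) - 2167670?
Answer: -1979428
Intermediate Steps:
q(v) = 2*v**2 (q(v) = v*(2*v) = 2*v**2)
(q(7)*(-7*3*(-2)) + 184126) - 2167670 = ((2*7**2)*(-7*3*(-2)) + 184126) - 2167670 = ((2*49)*(-21*(-2)) + 184126) - 2167670 = (98*42 + 184126) - 2167670 = (4116 + 184126) - 2167670 = 188242 - 2167670 = -1979428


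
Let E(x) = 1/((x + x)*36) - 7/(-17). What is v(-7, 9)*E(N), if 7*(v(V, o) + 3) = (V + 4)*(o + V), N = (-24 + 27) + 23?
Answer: -39363/24752 ≈ -1.5903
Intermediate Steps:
N = 26 (N = 3 + 23 = 26)
v(V, o) = -3 + (4 + V)*(V + o)/7 (v(V, o) = -3 + ((V + 4)*(o + V))/7 = -3 + ((4 + V)*(V + o))/7 = -3 + (4 + V)*(V + o)/7)
E(x) = 7/17 + 1/(72*x) (E(x) = (1/36)/(2*x) - 7*(-1/17) = (1/(2*x))*(1/36) + 7/17 = 1/(72*x) + 7/17 = 7/17 + 1/(72*x))
v(-7, 9)*E(N) = (-3 + (⅐)*(-7)² + (4/7)*(-7) + (4/7)*9 + (⅐)*(-7)*9)*((1/1224)*(17 + 504*26)/26) = (-3 + (⅐)*49 - 4 + 36/7 - 9)*((1/1224)*(1/26)*(17 + 13104)) = (-3 + 7 - 4 + 36/7 - 9)*((1/1224)*(1/26)*13121) = -27/7*13121/31824 = -39363/24752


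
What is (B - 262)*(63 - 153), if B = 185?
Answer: 6930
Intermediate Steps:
(B - 262)*(63 - 153) = (185 - 262)*(63 - 153) = -77*(-90) = 6930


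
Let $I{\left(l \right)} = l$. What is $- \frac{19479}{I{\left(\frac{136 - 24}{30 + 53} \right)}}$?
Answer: $- \frac{1616757}{112} \approx -14435.0$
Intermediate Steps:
$- \frac{19479}{I{\left(\frac{136 - 24}{30 + 53} \right)}} = - \frac{19479}{\left(136 - 24\right) \frac{1}{30 + 53}} = - \frac{19479}{112 \cdot \frac{1}{83}} = - \frac{19479}{\frac{112}{83}} = \left(-19479\right) \frac{83}{112} = - \frac{1616757}{112}$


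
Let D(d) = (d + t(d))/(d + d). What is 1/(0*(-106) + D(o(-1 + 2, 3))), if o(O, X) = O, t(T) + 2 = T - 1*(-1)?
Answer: 2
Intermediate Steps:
t(T) = -1 + T (t(T) = -2 + (T - 1*(-1)) = -2 + (T + 1) = -2 + (1 + T) = -1 + T)
D(d) = (-1 + 2*d)/(2*d) (D(d) = (d + (-1 + d))/(d + d) = (-1 + 2*d)/((2*d)) = (-1 + 2*d)*(1/(2*d)) = (-1 + 2*d)/(2*d))
1/(0*(-106) + D(o(-1 + 2, 3))) = 1/(0*(-106) + (-½ + (-1 + 2))/(-1 + 2)) = 1/(0 + (-½ + 1)/1) = 1/(0 + 1*(½)) = 1/(0 + ½) = 1/(½) = 2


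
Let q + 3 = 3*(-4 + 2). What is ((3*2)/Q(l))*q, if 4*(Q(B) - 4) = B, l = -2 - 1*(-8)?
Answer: -108/11 ≈ -9.8182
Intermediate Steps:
l = 6 (l = -2 + 8 = 6)
Q(B) = 4 + B/4
q = -9 (q = -3 + 3*(-4 + 2) = -3 + 3*(-2) = -3 - 6 = -9)
((3*2)/Q(l))*q = ((3*2)/(4 + (¼)*6))*(-9) = (6/(4 + 3/2))*(-9) = (6/(11/2))*(-9) = (6*(2/11))*(-9) = (12/11)*(-9) = -108/11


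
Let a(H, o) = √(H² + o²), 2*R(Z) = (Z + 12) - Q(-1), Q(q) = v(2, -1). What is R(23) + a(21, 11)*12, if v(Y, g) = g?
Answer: 18 + 12*√562 ≈ 302.48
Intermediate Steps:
Q(q) = -1
R(Z) = 13/2 + Z/2 (R(Z) = ((Z + 12) - 1*(-1))/2 = ((12 + Z) + 1)/2 = (13 + Z)/2 = 13/2 + Z/2)
R(23) + a(21, 11)*12 = (13/2 + (½)*23) + √(21² + 11²)*12 = (13/2 + 23/2) + √(441 + 121)*12 = 18 + √562*12 = 18 + 12*√562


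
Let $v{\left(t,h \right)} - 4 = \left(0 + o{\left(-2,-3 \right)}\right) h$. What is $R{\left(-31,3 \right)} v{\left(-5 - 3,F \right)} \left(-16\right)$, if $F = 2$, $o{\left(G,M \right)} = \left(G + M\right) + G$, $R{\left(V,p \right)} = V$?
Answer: $-4960$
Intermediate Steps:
$o{\left(G,M \right)} = M + 2 G$
$v{\left(t,h \right)} = 4 - 7 h$ ($v{\left(t,h \right)} = 4 + \left(0 + \left(-3 + 2 \left(-2\right)\right)\right) h = 4 + \left(0 - 7\right) h = 4 - 7 h$)
$R{\left(-31,3 \right)} v{\left(-5 - 3,F \right)} \left(-16\right) = - 31 \left(4 - 14\right) \left(-16\right) = \left(-31\right) \left(-10\right) \left(-16\right) = 310 \left(-16\right) = -4960$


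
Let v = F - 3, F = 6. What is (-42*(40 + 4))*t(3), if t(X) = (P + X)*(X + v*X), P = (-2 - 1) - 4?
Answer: 88704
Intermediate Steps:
v = 3 (v = 6 - 3 = 3)
P = -7 (P = -3 - 4 = -7)
t(X) = 4*X*(-7 + X) (t(X) = (-7 + X)*(X + 3*X) = (-7 + X)*(4*X) = 4*X*(-7 + X))
(-42*(40 + 4))*t(3) = (-42*(40 + 4))*(4*3*(-7 + 3)) = (-42*44)*(4*3*(-4)) = -1848*(-48) = 88704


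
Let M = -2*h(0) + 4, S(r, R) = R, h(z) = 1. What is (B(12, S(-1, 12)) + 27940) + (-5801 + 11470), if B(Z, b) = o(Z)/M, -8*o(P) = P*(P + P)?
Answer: 33591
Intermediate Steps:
o(P) = -P²/4 (o(P) = -P*(P + P)/8 = -P*2*P/8 = -P²/4)
M = 2 (M = -2*1 + 4 = -2 + 4 = 2)
B(Z, b) = -Z²/8 (B(Z, b) = -Z²/4/2 = -Z²/4*(½) = -Z²/8)
(B(12, S(-1, 12)) + 27940) + (-5801 + 11470) = (-⅛*12² + 27940) + (-5801 + 11470) = (-⅛*144 + 27940) + 5669 = (-18 + 27940) + 5669 = 27922 + 5669 = 33591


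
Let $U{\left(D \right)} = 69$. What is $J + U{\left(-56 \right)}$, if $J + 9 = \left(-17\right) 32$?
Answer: $-484$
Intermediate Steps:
$J = -553$ ($J = -9 - 544 = -553$)
$J + U{\left(-56 \right)} = -553 + 69 = -484$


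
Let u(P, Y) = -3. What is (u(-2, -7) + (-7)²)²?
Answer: 2116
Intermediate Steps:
(u(-2, -7) + (-7)²)² = (-3 + (-7)²)² = (-3 + 49)² = 46² = 2116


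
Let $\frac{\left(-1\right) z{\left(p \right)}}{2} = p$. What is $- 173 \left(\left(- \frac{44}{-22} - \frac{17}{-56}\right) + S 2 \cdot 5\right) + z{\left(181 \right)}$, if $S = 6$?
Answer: $- \frac{623869}{56} \approx -11141.0$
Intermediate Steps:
$z{\left(p \right)} = - 2 p$
$- 173 \left(\left(- \frac{44}{-22} - \frac{17}{-56}\right) + S 2 \cdot 5\right) + z{\left(181 \right)} = - 173 \left(\left(- \frac{44}{-22} - \frac{17}{-56}\right) + 6 \cdot 2 \cdot 5\right) - 362 = - 173 \left(\left(\left(-44\right) \left(- \frac{1}{22}\right) - - \frac{17}{56}\right) + 12 \cdot 5\right) - 362 = - 173 \left(\left(2 + \frac{17}{56}\right) + 60\right) - 362 = - 173 \left(\frac{129}{56} + 60\right) - 362 = \left(-173\right) \frac{3489}{56} - 362 = - \frac{603597}{56} - 362 = - \frac{623869}{56}$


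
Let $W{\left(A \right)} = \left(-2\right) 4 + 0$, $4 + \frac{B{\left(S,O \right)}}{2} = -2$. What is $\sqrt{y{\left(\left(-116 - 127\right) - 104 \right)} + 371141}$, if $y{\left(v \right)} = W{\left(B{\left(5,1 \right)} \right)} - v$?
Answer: $2 \sqrt{92870} \approx 609.49$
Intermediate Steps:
$B{\left(S,O \right)} = -12$ ($B{\left(S,O \right)} = -8 + 2 \left(-2\right) = -8 - 4 = -12$)
$W{\left(A \right)} = -8$ ($W{\left(A \right)} = -8 + 0 = -8$)
$y{\left(v \right)} = -8 - v$
$\sqrt{y{\left(\left(-116 - 127\right) - 104 \right)} + 371141} = \sqrt{\left(-8 - \left(\left(-116 - 127\right) - 104\right)\right) + 371141} = \sqrt{\left(-8 - \left(-243 - 104\right)\right) + 371141} = \sqrt{\left(-8 - -347\right) + 371141} = \sqrt{\left(-8 + 347\right) + 371141} = \sqrt{339 + 371141} = \sqrt{371480} = 2 \sqrt{92870}$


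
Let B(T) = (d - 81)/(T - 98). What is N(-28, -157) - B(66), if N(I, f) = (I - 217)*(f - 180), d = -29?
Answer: 1320985/16 ≈ 82562.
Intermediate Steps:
N(I, f) = (-217 + I)*(-180 + f)
B(T) = -110/(-98 + T) (B(T) = (-29 - 81)/(T - 98) = -110/(-98 + T))
N(-28, -157) - B(66) = (39060 - 217*(-157) - 180*(-28) - 28*(-157)) - (-110)/(-98 + 66) = (39060 + 34069 + 5040 + 4396) - (-110)/(-32) = 82565 - (-110)*(-1)/32 = 82565 - 1*55/16 = 82565 - 55/16 = 1320985/16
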